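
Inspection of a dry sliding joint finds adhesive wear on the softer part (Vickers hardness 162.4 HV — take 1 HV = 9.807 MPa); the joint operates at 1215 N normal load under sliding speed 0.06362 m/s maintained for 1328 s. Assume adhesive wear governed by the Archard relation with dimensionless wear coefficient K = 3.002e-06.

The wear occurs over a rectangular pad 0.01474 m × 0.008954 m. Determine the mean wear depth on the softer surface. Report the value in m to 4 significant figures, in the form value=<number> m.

The intermediates are displayed rounded; all working math maintains exact precision; a single final rounding: four significant figures.
Convert: Total distance L = v·t = 0.06362 m/s × 1328 s = 84.49 m.
Convert: Hardness H = 162.4 HV × 9.807 MPa/HV = 1593 MPa = 1.593e+09 Pa.
Convert: Contact area A = 0.01474 m × 0.008954 m = 1.320e-04 m².
Working in SI base units: W = 1215 N, H = 1.593e+09 Pa, K = 3.002e-06.
By Archard's law, V = K·W·L/H = 3.002e-06 · 1215 · 84.49 / 1.593e+09 = 1.935e-10 m³.
Depth of wear h = V/A = 1.935e-10 / 1.320e-04 = 1.466e-06 m.

value=1.466e-06 m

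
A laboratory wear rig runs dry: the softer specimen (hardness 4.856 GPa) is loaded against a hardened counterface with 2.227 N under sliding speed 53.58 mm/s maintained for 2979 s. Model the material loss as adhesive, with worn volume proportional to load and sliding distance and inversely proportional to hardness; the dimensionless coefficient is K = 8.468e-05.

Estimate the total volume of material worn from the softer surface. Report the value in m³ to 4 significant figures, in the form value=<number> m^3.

Shown intermediates are rounded. The algebra carries full precision; one final rounding, at four significant figures.
Convert: Sliding speed v = 53.58 mm/s = 0.05358 m/s. Distance L = v·t = 0.05358 m/s × 2979 s = 159.6 m.
Convert: Hardness H = 4.856 GPa = 4.856e+09 Pa.
Collected in SI base units: W = 2.227 N, H = 4.856e+09 Pa, K = 8.468e-05.
Archard relation: V = K·W·L/H = 8.468e-05 · 2.227 · 159.6 / 4.856e+09 = 6.199e-12 m³.

value=6.199e-12 m^3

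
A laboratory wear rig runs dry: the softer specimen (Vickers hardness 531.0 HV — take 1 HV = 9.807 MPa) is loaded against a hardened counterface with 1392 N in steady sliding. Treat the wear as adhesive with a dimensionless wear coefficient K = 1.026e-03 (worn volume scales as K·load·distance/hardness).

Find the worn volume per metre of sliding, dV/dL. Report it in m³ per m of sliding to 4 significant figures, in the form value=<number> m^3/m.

The algebra runs at full precision — the intermediates appear rounded — one final rounding to four significant digits.
Convert: Hardness H = 531.0 HV × 9.807 MPa/HV = 5208 MPa = 5.208e+09 Pa.
SI base units throughout: W = 1392 N, H = 5.208e+09 Pa, K = 1.026e-03.
Sliding wear rate dV/dL = K·W/H: 1.026e-03 · 1392 / 5.208e+09 = 2.743e-10 m³/m.

value=2.743e-10 m^3/m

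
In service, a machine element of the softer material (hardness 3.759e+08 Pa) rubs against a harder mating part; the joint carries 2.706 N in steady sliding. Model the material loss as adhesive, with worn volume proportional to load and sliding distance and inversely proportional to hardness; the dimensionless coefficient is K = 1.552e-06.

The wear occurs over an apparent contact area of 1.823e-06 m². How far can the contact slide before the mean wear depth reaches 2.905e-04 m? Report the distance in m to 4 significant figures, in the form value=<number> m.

The intermediates are displayed rounded — all working math runs at full precision. Rounded just once to 4 significant figures.
In SI base units: W = 2.706 N, H = 3.759e+08 Pa, K = 1.552e-06.
Permissible volume V_lim = h_lim·A = 2.905e-04 · 1.823e-06 = 5.296e-10 m³.
Inverting, life L = V_lim·H/(K·W) = 5.296e-10 · 3.759e+08 / (1.552e-06 · 2.706) = 4.740e+04 m.

value=4.740e+04 m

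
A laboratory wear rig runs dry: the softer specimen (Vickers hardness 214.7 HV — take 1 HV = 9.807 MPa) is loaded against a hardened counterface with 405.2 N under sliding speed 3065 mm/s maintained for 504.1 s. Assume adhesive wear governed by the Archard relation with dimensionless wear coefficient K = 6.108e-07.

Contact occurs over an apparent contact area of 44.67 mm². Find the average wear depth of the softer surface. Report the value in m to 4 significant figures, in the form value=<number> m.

value=4.066e-06 m

All arithmetic carries full precision; displayed values are rounded, and one final rounding, at 4 significant figures.
Sliding speed v = 3065 mm/s = 3.065 m/s. The distance L = v·t = 3.065 m/s × 504.1 s = 1545 m.
Hardness H = 214.7 HV × 9.807 MPa/HV = 2106 MPa = 2.106e+09 Pa.
Contact area A = 44.67 mm² = 4.467e-05 m².
Collected in SI base units: W = 405.2 N, H = 2.106e+09 Pa, K = 6.108e-07.
Apply Archard: V = K·W·L/H = 6.108e-07 · 405.2 · 1545 / 2.106e+09 = 1.816e-10 m³.
Wear depth h = V/A = 1.816e-10 / 4.467e-05 = 4.066e-06 m.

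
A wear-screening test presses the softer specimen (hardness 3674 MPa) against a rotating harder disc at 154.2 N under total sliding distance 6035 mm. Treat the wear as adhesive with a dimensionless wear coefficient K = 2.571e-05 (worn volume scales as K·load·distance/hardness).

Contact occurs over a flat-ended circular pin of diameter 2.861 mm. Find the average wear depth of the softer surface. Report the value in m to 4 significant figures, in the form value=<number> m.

The algebra carries full float precision. Quoted intermediates are rounded. Rounded once at the end to four significant digits.
Sliding distance L = 6035 mm = 6.035 m.
Hardness H = 3674 MPa = 3.674e+09 Pa.
Pin diameter d = 2.861 mm = 0.002861 m. Contact area A = π·d²/4 = π·(0.002861 m)²/4 = 6.429e-06 m².
Restated in SI base units: W = 154.2 N, H = 3.674e+09 Pa, K = 2.571e-05.
The Archard volume V = K·W·L/H = 2.571e-05 · 154.2 · 6.035 / 3.674e+09 = 6.512e-12 m³.
Wear depth h = V/A = 6.512e-12 / 6.429e-06 = 1.013e-06 m.

value=1.013e-06 m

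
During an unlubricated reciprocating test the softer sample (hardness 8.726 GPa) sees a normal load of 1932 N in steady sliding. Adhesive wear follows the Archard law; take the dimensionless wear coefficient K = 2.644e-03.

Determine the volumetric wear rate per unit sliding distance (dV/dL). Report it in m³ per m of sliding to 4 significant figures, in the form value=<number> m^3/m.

value=5.854e-10 m^3/m

Intermediate values are printed rounded; the computation runs at exact precision — one final rounding: four significant figures.
Convert: Hardness H = 8.726 GPa = 8.726e+09 Pa.
Restated in SI base units: W = 1932 N, H = 8.726e+09 Pa, K = 2.644e-03.
The wear rate dV/dL = K·W/H (independent of L): 2.644e-03 · 1932 / 8.726e+09 = 5.854e-10 m³/m.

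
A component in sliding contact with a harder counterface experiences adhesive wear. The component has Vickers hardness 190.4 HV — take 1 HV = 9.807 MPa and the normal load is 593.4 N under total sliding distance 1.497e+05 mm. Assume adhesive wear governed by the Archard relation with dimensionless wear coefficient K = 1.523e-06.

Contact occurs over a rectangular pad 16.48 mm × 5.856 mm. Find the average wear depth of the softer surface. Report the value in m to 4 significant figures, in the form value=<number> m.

All arithmetic keeps full float precision. Intermediates are printed rounded — rounded once at the end to 4 significant figures.
Convert: Sliding distance L = 1.497e+05 mm = 149.7 m.
Convert: Hardness H = 190.4 HV × 9.807 MPa/HV = 1867 MPa = 1.867e+09 Pa.
Convert: Pad sides 16.48 mm × 5.856 mm = 0.01648 m × 0.005856 m. Contact area A = 0.01648 m × 0.005856 m = 9.651e-05 m².
Expressed in SI base units: W = 593.4 N, H = 1.867e+09 Pa, K = 1.523e-06.
The Archard volume V = K·W·L/H = 1.523e-06 · 593.4 · 149.7 / 1.867e+09 = 7.245e-11 m³.
Depth of wear h = V/A = 7.245e-11 / 9.651e-05 = 7.508e-07 m.

value=7.508e-07 m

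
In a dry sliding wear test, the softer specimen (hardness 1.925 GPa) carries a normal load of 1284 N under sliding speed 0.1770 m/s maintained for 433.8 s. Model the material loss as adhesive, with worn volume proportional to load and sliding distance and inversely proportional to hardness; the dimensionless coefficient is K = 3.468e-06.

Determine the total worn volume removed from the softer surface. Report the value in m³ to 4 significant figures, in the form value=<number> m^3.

value=1.776e-10 m^3

Intermediate values are printed rounded. All working math holds exact precision — one final rounding to 4 significant digits.
Convert: Distance L = v·t = 0.1770 m/s × 433.8 s = 76.78 m.
Convert: Hardness H = 1.925 GPa = 1.925e+09 Pa.
In SI base units: W = 1284 N, H = 1.925e+09 Pa, K = 3.468e-06.
By Archard's law, V = K·W·L/H = 3.468e-06 · 1284 · 76.78 / 1.925e+09 = 1.776e-10 m³.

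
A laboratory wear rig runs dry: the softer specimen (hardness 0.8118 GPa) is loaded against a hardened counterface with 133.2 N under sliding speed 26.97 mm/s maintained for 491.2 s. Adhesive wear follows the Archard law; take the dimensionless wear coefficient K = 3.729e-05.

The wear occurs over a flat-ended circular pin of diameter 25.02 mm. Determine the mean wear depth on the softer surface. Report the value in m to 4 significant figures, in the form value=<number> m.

The algebra carries full float precision; intermediates appear rounded; rounded once at the end: four significant figures.
Sliding speed v = 26.97 mm/s = 0.02697 m/s. Path length L = v·t = 0.02697 m/s × 491.2 s = 13.25 m.
Hardness H = 0.8118 GPa = 8.118e+08 Pa.
Pin diameter d = 25.02 mm = 0.02502 m. Contact area A = π·d²/4 = π·(0.02502 m)²/4 = 4.917e-04 m².
In SI base units: W = 133.2 N, H = 8.118e+08 Pa, K = 3.729e-05.
Archard relation: V = K·W·L/H = 3.729e-05 · 133.2 · 13.25 / 8.118e+08 = 8.106e-11 m³.
Depth of wear h = V/A = 8.106e-11 / 4.917e-04 = 1.649e-07 m.

value=1.649e-07 m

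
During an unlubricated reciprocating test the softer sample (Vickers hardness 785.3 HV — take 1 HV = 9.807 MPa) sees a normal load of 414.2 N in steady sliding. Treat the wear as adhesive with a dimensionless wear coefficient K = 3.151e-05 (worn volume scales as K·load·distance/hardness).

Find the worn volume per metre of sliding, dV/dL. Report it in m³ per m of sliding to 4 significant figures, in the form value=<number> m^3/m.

value=1.695e-12 m^3/m

Intermediates are shown rounded — every step carries full precision — one last rounding to four significant figures.
Hardness H = 785.3 HV × 9.807 MPa/HV = 7701 MPa = 7.701e+09 Pa.
Working in SI base units: W = 414.2 N, H = 7.701e+09 Pa, K = 3.151e-05.
Rate of wear dV/dL = K·W/H (independent of L): 3.151e-05 · 414.2 / 7.701e+09 = 1.695e-12 m³/m.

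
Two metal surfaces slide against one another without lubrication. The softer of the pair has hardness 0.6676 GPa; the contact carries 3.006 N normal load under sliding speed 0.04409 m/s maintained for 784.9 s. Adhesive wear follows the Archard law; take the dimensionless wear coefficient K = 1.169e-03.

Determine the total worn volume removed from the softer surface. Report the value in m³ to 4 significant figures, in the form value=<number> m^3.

The computation keeps full precision — intermediate values are shown rounded. Rounded just once: 4 significant digits.
Convert: The distance L = v·t = 0.04409 m/s × 784.9 s = 34.61 m.
Convert: Hardness H = 0.6676 GPa = 6.676e+08 Pa.
Restated in SI base units: W = 3.006 N, H = 6.676e+08 Pa, K = 1.169e-03.
The Archard volume V = K·W·L/H = 1.169e-03 · 3.006 · 34.61 / 6.676e+08 = 1.822e-10 m³.

value=1.822e-10 m^3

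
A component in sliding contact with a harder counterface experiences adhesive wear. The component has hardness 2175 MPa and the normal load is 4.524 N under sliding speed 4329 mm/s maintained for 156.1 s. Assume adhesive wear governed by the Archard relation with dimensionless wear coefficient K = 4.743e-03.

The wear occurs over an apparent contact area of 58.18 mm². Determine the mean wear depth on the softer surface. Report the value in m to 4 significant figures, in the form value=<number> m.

Intermediates appear rounded. The algebra keeps exact precision. Rounded just once: four significant digits.
Sliding speed v = 4329 mm/s = 4.329 m/s. Distance covered L = v·t = 4.329 m/s × 156.1 s = 675.8 m.
Hardness H = 2175 MPa = 2.175e+09 Pa.
Contact area A = 58.18 mm² = 5.818e-05 m².
Collected in SI base units: W = 4.524 N, H = 2.175e+09 Pa, K = 4.743e-03.
Volume removed: V = K·W·L/H = 4.743e-03 · 4.524 · 675.8 / 2.175e+09 = 6.667e-09 m³.
Average depth h = V/A = 6.667e-09 / 5.818e-05 = 1.146e-04 m.

value=1.146e-04 m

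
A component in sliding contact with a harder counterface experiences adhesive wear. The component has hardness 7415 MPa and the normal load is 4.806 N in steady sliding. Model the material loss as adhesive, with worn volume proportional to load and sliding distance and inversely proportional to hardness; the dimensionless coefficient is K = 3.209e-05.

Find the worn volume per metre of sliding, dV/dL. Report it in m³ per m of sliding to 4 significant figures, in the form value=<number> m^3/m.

The intermediates are printed rounded. The computation holds full precision, and a single final rounding to four significant digits.
Convert: Hardness H = 7415 MPa = 7.415e+09 Pa.
Restated in SI base units: W = 4.806 N, H = 7.415e+09 Pa, K = 3.209e-05.
Volumetric rate dV/dL = K·W/H (no L dependence): 3.209e-05 · 4.806 / 7.415e+09 = 2.080e-14 m³/m.

value=2.080e-14 m^3/m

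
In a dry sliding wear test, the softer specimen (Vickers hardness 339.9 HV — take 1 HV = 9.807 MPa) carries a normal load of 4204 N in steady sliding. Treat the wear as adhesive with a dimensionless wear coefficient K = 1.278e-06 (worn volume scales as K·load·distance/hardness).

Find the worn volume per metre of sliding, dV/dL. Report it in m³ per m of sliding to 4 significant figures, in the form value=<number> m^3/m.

value=1.612e-12 m^3/m

All working math carries exact precision — the intermediates are shown rounded. Rounded just once: four significant figures.
Convert: Hardness H = 339.9 HV × 9.807 MPa/HV = 3333 MPa = 3.333e+09 Pa.
Working in SI base units: W = 4204 N, H = 3.333e+09 Pa, K = 1.278e-06.
The wear rate dV/dL = K·W/H, per unit distance: 1.278e-06 · 4204 / 3.333e+09 = 1.612e-12 m³/m.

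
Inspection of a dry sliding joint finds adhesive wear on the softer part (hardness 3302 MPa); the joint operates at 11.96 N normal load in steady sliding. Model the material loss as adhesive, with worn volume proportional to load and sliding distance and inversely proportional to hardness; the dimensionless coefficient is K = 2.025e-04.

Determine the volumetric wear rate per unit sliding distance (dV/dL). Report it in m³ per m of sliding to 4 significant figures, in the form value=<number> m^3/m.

value=7.335e-13 m^3/m

All working math runs at full precision, and intermediates are printed rounded — a lone final rounding, at 4 significant digits.
Hardness H = 3302 MPa = 3.302e+09 Pa.
In SI base units, W = 11.96 N, H = 3.302e+09 Pa, K = 2.025e-04.
Sliding wear rate dV/dL = K·W/H: 2.025e-04 · 11.96 / 3.302e+09 = 7.335e-13 m³/m.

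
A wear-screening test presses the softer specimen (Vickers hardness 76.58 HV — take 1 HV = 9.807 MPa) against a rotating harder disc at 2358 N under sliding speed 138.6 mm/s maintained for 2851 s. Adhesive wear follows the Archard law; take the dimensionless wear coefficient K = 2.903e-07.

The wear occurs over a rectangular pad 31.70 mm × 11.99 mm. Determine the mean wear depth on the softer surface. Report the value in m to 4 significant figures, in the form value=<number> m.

Each operation maintains full precision, and displayed values are rounded — a single final rounding: 4 significant figures.
Convert: Sliding speed v = 138.6 mm/s = 0.1386 m/s. Total distance L = v·t = 0.1386 m/s × 2851 s = 395.1 m.
Convert: Hardness H = 76.58 HV × 9.807 MPa/HV = 751.0 MPa = 7.510e+08 Pa.
Convert: Pad sides 31.70 mm × 11.99 mm = 0.03170 m × 0.01199 m. Contact area A = 0.03170 m × 0.01199 m = 3.801e-04 m².
Expressed in SI base units: W = 2358 N, H = 7.510e+08 Pa, K = 2.903e-07.
Wear volume V = K·W·L/H = 2.903e-07 · 2358 · 395.1 / 7.510e+08 = 3.602e-10 m³.
Wear depth h = V/A = 3.602e-10 / 3.801e-04 = 9.476e-07 m.

value=9.476e-07 m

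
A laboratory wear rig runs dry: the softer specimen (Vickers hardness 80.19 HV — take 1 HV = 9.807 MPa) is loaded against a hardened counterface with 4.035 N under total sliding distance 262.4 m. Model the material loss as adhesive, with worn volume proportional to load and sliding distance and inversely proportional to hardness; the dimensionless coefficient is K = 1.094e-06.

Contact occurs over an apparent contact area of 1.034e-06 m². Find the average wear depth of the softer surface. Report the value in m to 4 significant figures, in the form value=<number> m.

The computation maintains exact precision — printed values are rounded — rounded once at the end, at 4 significant figures.
Hardness H = 80.19 HV × 9.807 MPa/HV = 786.4 MPa = 7.864e+08 Pa.
Collected in SI base units: W = 4.035 N, H = 7.864e+08 Pa, K = 1.094e-06.
By Archard's law, V = K·W·L/H = 1.094e-06 · 4.035 · 262.4 / 7.864e+08 = 1.473e-12 m³.
Average depth h = V/A = 1.473e-12 / 1.034e-06 = 1.424e-06 m.

value=1.424e-06 m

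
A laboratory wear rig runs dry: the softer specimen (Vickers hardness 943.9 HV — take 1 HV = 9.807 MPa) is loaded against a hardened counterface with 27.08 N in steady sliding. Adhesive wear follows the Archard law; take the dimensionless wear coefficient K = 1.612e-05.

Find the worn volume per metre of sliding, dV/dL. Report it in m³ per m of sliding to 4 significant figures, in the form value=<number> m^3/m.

value=4.716e-14 m^3/m

All working math maintains exact precision — intermediate values appear rounded; a lone final rounding, at four significant figures.
Hardness H = 943.9 HV × 9.807 MPa/HV = 9257 MPa = 9.257e+09 Pa.
In SI base units: W = 27.08 N, H = 9.257e+09 Pa, K = 1.612e-05.
Rate of wear dV/dL = K·W/H — distance-free: 1.612e-05 · 27.08 / 9.257e+09 = 4.716e-14 m³/m.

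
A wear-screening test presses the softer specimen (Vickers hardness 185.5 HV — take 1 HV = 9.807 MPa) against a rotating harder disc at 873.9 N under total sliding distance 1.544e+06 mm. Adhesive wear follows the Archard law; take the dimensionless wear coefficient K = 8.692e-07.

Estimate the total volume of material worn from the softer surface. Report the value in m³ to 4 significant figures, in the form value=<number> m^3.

value=6.447e-10 m^3

The intermediates are displayed rounded — the algebra carries exact precision — rounded once at the end to 4 significant figures.
Convert: Distance L = 1.544e+06 mm = 1544 m.
Convert: Hardness H = 185.5 HV × 9.807 MPa/HV = 1819 MPa = 1.819e+09 Pa.
As SI base values: W = 873.9 N, H = 1.819e+09 Pa, K = 8.692e-07.
Wear volume V = K·W·L/H = 8.692e-07 · 873.9 · 1544 / 1.819e+09 = 6.447e-10 m³.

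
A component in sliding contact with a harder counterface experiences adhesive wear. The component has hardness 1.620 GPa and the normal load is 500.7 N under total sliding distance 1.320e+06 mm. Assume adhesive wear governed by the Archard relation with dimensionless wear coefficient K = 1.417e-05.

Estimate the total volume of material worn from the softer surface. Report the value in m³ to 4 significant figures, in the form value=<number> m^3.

The algebra holds exact precision, and intermediate values are displayed rounded — a lone final rounding to 4 significant digits.
Total distance L = 1.320e+06 mm = 1320 m.
Hardness H = 1.620 GPa = 1.620e+09 Pa.
SI base units throughout: W = 500.7 N, H = 1.620e+09 Pa, K = 1.417e-05.
Volume removed: V = K·W·L/H = 1.417e-05 · 500.7 · 1320 / 1.620e+09 = 5.781e-09 m³.

value=5.781e-09 m^3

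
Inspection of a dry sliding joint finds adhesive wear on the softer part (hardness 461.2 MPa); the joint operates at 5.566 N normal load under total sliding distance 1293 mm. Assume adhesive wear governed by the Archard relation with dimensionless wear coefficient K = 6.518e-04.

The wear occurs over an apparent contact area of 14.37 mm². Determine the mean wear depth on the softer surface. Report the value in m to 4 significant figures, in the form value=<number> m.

The computation maintains full float precision; intermediates are printed rounded, and a lone final rounding, at 4 significant figures.
Convert: Distance L = 1293 mm = 1.293 m.
Convert: Hardness H = 461.2 MPa = 4.612e+08 Pa.
Convert: Contact area A = 14.37 mm² = 1.437e-05 m².
In SI base units, W = 5.566 N, H = 4.612e+08 Pa, K = 6.518e-04.
Apply Archard: V = K·W·L/H = 6.518e-04 · 5.566 · 1.293 / 4.612e+08 = 1.017e-11 m³.
Mean wear depth h = V/A = 1.017e-11 / 1.437e-05 = 7.078e-07 m.

value=7.078e-07 m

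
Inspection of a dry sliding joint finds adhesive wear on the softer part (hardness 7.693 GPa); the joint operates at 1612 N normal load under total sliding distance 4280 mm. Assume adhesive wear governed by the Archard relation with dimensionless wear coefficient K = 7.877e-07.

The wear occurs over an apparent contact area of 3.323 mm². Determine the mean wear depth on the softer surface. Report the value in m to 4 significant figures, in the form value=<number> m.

Every step carries exact precision. Intermediate values appear rounded, and rounded once at the end to 4 significant digits.
Convert: Total distance L = 4280 mm = 4.280 m.
Convert: Hardness H = 7.693 GPa = 7.693e+09 Pa.
Convert: Contact area A = 3.323 mm² = 3.323e-06 m².
Restated in SI base units: W = 1612 N, H = 7.693e+09 Pa, K = 7.877e-07.
Archard volume V = K·W·L/H = 7.877e-07 · 1612 · 4.280 / 7.693e+09 = 7.064e-13 m³.
Depth of wear h = V/A = 7.064e-13 / 3.323e-06 = 2.126e-07 m.

value=2.126e-07 m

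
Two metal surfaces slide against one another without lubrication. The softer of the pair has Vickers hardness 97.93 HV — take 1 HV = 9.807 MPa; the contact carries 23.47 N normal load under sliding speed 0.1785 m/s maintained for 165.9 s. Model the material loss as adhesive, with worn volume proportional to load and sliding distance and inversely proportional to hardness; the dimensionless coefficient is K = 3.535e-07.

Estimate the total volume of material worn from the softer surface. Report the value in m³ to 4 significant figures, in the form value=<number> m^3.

All arithmetic runs at exact precision; printed values are rounded, and a single final rounding, at 4 significant digits.
Convert: Path length L = v·t = 0.1785 m/s × 165.9 s = 29.61 m.
Convert: Hardness H = 97.93 HV × 9.807 MPa/HV = 960.4 MPa = 9.604e+08 Pa.
In SI base units, W = 23.47 N, H = 9.604e+08 Pa, K = 3.535e-07.
The Archard volume V = K·W·L/H = 3.535e-07 · 23.47 · 29.61 / 9.604e+08 = 2.558e-13 m³.

value=2.558e-13 m^3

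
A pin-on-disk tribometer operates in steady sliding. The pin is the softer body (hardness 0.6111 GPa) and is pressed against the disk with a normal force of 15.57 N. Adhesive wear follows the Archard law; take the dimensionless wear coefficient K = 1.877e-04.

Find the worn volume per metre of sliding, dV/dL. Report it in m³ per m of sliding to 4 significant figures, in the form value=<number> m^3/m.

value=4.782e-12 m^3/m

The algebra keeps exact precision, and intermediate values are displayed rounded — rounded just once to 4 significant digits.
Hardness H = 0.6111 GPa = 6.111e+08 Pa.
As SI base values: W = 15.57 N, H = 6.111e+08 Pa, K = 1.877e-04.
Wear rate dV/dL = K·W/H, per unit distance: 1.877e-04 · 15.57 / 6.111e+08 = 4.782e-12 m³/m.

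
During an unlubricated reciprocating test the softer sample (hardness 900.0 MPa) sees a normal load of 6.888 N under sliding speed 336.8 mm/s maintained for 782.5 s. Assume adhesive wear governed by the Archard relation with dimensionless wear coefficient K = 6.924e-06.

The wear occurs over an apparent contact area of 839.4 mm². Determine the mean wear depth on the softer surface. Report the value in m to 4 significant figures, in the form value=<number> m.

value=1.664e-08 m

Each operation holds full float precision. Intermediates are shown rounded. Rounded once at the end to four significant figures.
Convert: Sliding speed v = 336.8 mm/s = 0.3368 m/s. Total distance L = v·t = 0.3368 m/s × 782.5 s = 263.5 m.
Convert: Hardness H = 900.0 MPa = 9.000e+08 Pa.
Convert: Contact area A = 839.4 mm² = 8.394e-04 m².
SI base units throughout: W = 6.888 N, H = 9.000e+08 Pa, K = 6.924e-06.
Apply Archard: V = K·W·L/H = 6.924e-06 · 6.888 · 263.5 / 9.000e+08 = 1.397e-11 m³.
Wear depth h = V/A = 1.397e-11 / 8.394e-04 = 1.664e-08 m.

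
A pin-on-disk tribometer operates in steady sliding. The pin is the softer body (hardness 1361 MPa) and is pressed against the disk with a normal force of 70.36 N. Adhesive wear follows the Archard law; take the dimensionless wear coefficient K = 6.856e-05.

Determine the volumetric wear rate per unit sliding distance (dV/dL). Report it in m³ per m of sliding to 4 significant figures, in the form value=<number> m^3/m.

value=3.544e-12 m^3/m

Every step maintains full precision, and quoted intermediates are rounded, and one final rounding, at 4 significant figures.
Convert: Hardness H = 1361 MPa = 1.361e+09 Pa.
Restated in SI base units: W = 70.36 N, H = 1.361e+09 Pa, K = 6.856e-05.
Volumetric rate dV/dL = K·W/H, per unit distance: 6.856e-05 · 70.36 / 1.361e+09 = 3.544e-12 m³/m.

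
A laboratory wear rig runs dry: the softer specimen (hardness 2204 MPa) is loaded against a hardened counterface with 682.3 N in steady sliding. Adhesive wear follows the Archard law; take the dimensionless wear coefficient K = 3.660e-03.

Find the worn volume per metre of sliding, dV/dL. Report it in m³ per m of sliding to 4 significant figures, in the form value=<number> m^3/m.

The algebra carries exact precision — intermediate values are shown rounded — a single final rounding to 4 significant figures.
Hardness H = 2204 MPa = 2.204e+09 Pa.
Working in SI base units: W = 682.3 N, H = 2.204e+09 Pa, K = 3.660e-03.
Volumetric rate dV/dL = K·W/H: 3.660e-03 · 682.3 / 2.204e+09 = 1.133e-09 m³/m.

value=1.133e-09 m^3/m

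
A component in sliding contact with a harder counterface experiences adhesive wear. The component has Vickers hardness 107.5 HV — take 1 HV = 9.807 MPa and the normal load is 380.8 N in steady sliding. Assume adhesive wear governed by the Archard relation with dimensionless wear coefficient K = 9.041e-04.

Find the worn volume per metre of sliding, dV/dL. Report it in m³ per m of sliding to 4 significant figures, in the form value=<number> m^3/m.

value=3.266e-10 m^3/m

The computation runs at full float precision; intermediate values are displayed rounded. Rounded once at the end: four significant figures.
Hardness H = 107.5 HV × 9.807 MPa/HV = 1054 MPa = 1.054e+09 Pa.
Restated in SI base units: W = 380.8 N, H = 1.054e+09 Pa, K = 9.041e-04.
The wear rate dV/dL = K·W/H, per unit distance: 9.041e-04 · 380.8 / 1.054e+09 = 3.266e-10 m³/m.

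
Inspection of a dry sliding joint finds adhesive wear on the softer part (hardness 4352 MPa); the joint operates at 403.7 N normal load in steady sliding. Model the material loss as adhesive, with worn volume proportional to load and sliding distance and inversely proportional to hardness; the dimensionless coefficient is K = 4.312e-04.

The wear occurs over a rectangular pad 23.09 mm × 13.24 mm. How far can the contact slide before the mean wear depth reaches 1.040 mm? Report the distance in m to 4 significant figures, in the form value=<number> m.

value=7949 m

The algebra holds exact precision, and the intermediates are shown rounded, and one final rounding to 4 significant digits.
Hardness H = 4352 MPa = 4.352e+09 Pa.
Pad sides 23.09 mm × 13.24 mm = 0.02309 m × 0.01324 m. Contact area A = 0.02309 m × 0.01324 m = 3.057e-04 m².
Depth limit h_lim = 1.040 mm = 0.001040 m.
Collected in SI base units: W = 403.7 N, H = 4.352e+09 Pa, K = 4.312e-04.
Wearable volume V_lim = h_lim·A = 0.001040 · 3.057e-04 = 3.179e-07 m³.
Thus life L = V_lim·H/(K·W) = 3.179e-07 · 4.352e+09 / (4.312e-04 · 403.7) = 7949 m.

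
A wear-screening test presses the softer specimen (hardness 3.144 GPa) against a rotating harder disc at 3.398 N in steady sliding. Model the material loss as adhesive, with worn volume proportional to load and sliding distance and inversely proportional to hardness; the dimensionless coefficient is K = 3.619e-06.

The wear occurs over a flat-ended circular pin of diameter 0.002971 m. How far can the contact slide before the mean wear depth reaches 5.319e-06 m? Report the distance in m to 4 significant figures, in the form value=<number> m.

value=9427 m

All working math carries full precision — intermediate values are shown rounded — a lone final rounding: 4 significant digits.
Hardness H = 3.144 GPa = 3.144e+09 Pa.
Contact area A = π·d²/4 = π·(0.002971 m)²/4 = 6.933e-06 m².
As SI base values: W = 3.398 N, H = 3.144e+09 Pa, K = 3.619e-06.
Wearable volume V_lim = h_lim·A = 5.319e-06 · 6.933e-06 = 3.687e-11 m³.
Thus life L = V_lim·H/(K·W) = 3.687e-11 · 3.144e+09 / (3.619e-06 · 3.398) = 9427 m.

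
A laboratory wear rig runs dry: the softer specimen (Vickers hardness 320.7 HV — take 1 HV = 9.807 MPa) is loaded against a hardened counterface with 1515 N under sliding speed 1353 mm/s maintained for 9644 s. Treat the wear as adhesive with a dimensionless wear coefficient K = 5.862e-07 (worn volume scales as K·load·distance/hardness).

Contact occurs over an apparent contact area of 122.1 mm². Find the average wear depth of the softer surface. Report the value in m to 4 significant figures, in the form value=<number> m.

All working math carries full float precision, and intermediates appear rounded, and a lone final rounding, at four significant figures.
Convert: Sliding speed v = 1353 mm/s = 1.353 m/s. The distance L = v·t = 1.353 m/s × 9644 s = 1.305e+04 m.
Convert: Hardness H = 320.7 HV × 9.807 MPa/HV = 3145 MPa = 3.145e+09 Pa.
Convert: Contact area A = 122.1 mm² = 1.221e-04 m².
Collected in SI base units: W = 1515 N, H = 3.145e+09 Pa, K = 5.862e-07.
Worn volume V = K·W·L/H = 5.862e-07 · 1515 · 1.305e+04 / 3.145e+09 = 3.684e-09 m³.
Mean wear depth h = V/A = 3.684e-09 / 1.221e-04 = 3.018e-05 m.

value=3.018e-05 m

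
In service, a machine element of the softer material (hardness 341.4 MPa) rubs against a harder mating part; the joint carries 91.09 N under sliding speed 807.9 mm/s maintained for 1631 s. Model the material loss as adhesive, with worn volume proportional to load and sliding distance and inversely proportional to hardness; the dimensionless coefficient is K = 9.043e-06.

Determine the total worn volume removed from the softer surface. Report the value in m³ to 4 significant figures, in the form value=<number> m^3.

All arithmetic holds full precision, and intermediate values are displayed rounded. Rounded just once to 4 significant digits.
Sliding speed v = 807.9 mm/s = 0.8079 m/s. Total distance L = v·t = 0.8079 m/s × 1631 s = 1318 m.
Hardness H = 341.4 MPa = 3.414e+08 Pa.
In SI base units, W = 91.09 N, H = 3.414e+08 Pa, K = 9.043e-06.
The Archard volume V = K·W·L/H = 9.043e-06 · 91.09 · 1318 / 3.414e+08 = 3.179e-09 m³.

value=3.179e-09 m^3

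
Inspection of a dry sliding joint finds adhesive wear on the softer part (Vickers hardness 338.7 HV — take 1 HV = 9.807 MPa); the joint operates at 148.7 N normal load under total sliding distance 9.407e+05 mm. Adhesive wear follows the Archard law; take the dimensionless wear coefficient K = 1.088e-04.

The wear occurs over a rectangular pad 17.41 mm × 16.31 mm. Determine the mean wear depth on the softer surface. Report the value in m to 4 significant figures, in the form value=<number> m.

value=1.614e-05 m

The computation carries full precision. Displayed values are rounded, and one final rounding to four significant digits.
Convert: Total distance L = 9.407e+05 mm = 940.7 m.
Convert: Hardness H = 338.7 HV × 9.807 MPa/HV = 3322 MPa = 3.322e+09 Pa.
Convert: Pad sides 17.41 mm × 16.31 mm = 0.01741 m × 0.01631 m. Contact area A = 0.01741 m × 0.01631 m = 2.840e-04 m².
Collected in SI base units: W = 148.7 N, H = 3.322e+09 Pa, K = 1.088e-04.
Worn volume V = K·W·L/H = 1.088e-04 · 148.7 · 940.7 / 3.322e+09 = 4.582e-09 m³.
Mean wear depth h = V/A = 4.582e-09 / 2.840e-04 = 1.614e-05 m.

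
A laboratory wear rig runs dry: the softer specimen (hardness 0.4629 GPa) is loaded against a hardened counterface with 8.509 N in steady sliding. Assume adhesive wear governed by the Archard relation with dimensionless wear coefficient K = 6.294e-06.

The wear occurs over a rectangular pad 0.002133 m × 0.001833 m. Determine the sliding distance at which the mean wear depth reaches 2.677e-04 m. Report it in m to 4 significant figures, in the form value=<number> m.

Intermediates appear rounded. The algebra keeps full precision; one final rounding: four significant digits.
Convert: Hardness H = 0.4629 GPa = 4.629e+08 Pa.
Convert: Contact area A = 0.002133 m × 0.001833 m = 3.910e-06 m².
Working in SI base units: W = 8.509 N, H = 4.629e+08 Pa, K = 6.294e-06.
Permissible volume V_lim = h_lim·A = 2.677e-04 · 3.910e-06 = 1.047e-09 m³.
So the life L = V_lim·H/(K·W) = 1.047e-09 · 4.629e+08 / (6.294e-06 · 8.509) = 9047 m.

value=9047 m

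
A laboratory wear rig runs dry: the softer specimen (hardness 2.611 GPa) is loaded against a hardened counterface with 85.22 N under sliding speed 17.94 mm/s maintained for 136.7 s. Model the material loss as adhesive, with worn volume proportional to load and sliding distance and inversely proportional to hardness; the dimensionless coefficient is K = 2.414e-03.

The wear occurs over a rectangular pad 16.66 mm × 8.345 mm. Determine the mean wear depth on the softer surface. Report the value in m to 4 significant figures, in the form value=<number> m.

Each operation maintains exact precision. Quoted intermediates are rounded; rounded just once to four significant digits.
Sliding speed v = 17.94 mm/s = 0.01794 m/s. Path length L = v·t = 0.01794 m/s × 136.7 s = 2.452 m.
Hardness H = 2.611 GPa = 2.611e+09 Pa.
Pad sides 16.66 mm × 8.345 mm = 0.01666 m × 0.008345 m. Contact area A = 0.01666 m × 0.008345 m = 1.390e-04 m².
Working in SI base units: W = 85.22 N, H = 2.611e+09 Pa, K = 2.414e-03.
Volume removed: V = K·W·L/H = 2.414e-03 · 85.22 · 2.452 / 2.611e+09 = 1.932e-10 m³.
Wear depth h = V/A = 1.932e-10 / 1.390e-04 = 1.390e-06 m.

value=1.390e-06 m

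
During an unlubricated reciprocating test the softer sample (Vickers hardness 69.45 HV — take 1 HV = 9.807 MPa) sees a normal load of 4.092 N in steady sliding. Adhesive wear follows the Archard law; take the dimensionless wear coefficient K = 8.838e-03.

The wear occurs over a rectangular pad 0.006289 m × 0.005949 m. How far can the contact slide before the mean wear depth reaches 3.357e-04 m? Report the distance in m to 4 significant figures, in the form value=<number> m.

value=236.5 m

The computation holds full float precision — intermediate values are shown rounded, and a lone final rounding to 4 significant digits.
Hardness H = 69.45 HV × 9.807 MPa/HV = 681.1 MPa = 6.811e+08 Pa.
Contact area A = 0.006289 m × 0.005949 m = 3.741e-05 m².
Restated in SI base units: W = 4.092 N, H = 6.811e+08 Pa, K = 8.838e-03.
Allowed volume V_lim = h_lim·A = 3.357e-04 · 3.741e-05 = 1.256e-08 m³.
So the life L = V_lim·H/(K·W) = 1.256e-08 · 6.811e+08 / (8.838e-03 · 4.092) = 236.5 m.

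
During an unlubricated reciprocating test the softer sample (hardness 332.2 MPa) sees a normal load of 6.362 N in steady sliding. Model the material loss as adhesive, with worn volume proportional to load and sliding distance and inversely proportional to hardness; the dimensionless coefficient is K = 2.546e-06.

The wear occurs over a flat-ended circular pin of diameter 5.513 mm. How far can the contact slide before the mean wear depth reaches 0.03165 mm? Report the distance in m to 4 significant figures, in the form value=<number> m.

Intermediates are shown rounded — all working math keeps full float precision — a single final rounding: 4 significant digits.
Convert: Hardness H = 332.2 MPa = 3.322e+08 Pa.
Convert: Pin diameter d = 5.513 mm = 0.005513 m. Contact area A = π·d²/4 = π·(0.005513 m)²/4 = 2.387e-05 m².
Convert: Depth limit h_lim = 0.03165 mm = 3.165e-05 m.
Expressed in SI base units: W = 6.362 N, H = 3.322e+08 Pa, K = 2.546e-06.
Permissible volume V_lim = h_lim·A = 3.165e-05 · 2.387e-05 = 7.555e-10 m³.
Inverting, life L = V_lim·H/(K·W) = 7.555e-10 · 3.322e+08 / (2.546e-06 · 6.362) = 1.549e+04 m.

value=1.549e+04 m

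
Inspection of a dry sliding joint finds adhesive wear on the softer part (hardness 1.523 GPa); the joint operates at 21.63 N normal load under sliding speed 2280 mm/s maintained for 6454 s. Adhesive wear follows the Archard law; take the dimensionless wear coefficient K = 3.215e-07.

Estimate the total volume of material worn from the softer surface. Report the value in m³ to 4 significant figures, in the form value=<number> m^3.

Every step maintains full float precision — displayed values are rounded. Rounded just once to four significant figures.
Sliding speed v = 2280 mm/s = 2.280 m/s. Distance L = v·t = 2.280 m/s × 6454 s = 1.472e+04 m.
Hardness H = 1.523 GPa = 1.523e+09 Pa.
SI base units throughout: W = 21.63 N, H = 1.523e+09 Pa, K = 3.215e-07.
Wear volume V = K·W·L/H = 3.215e-07 · 21.63 · 1.472e+04 / 1.523e+09 = 6.719e-11 m³.

value=6.719e-11 m^3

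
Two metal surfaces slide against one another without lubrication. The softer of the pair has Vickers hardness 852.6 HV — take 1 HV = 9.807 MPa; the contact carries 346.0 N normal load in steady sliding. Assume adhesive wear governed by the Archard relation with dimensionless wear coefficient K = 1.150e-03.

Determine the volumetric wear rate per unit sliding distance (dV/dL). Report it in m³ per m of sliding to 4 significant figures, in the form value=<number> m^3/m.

value=4.759e-11 m^3/m

The computation keeps exact precision; the intermediates are shown rounded, and rounded once at the end, at 4 significant digits.
Hardness H = 852.6 HV × 9.807 MPa/HV = 8361 MPa = 8.361e+09 Pa.
Collected in SI base units: W = 346.0 N, H = 8.361e+09 Pa, K = 1.150e-03.
Wear rate dV/dL = K·W/H, so: 1.150e-03 · 346.0 / 8.361e+09 = 4.759e-11 m³/m.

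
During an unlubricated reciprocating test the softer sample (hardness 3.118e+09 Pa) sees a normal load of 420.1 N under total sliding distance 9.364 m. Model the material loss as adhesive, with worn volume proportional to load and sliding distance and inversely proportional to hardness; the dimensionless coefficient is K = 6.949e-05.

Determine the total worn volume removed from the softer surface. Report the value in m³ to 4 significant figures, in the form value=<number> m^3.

All arithmetic keeps exact precision, and quoted intermediates are rounded — a lone final rounding to 4 significant digits.
As SI base values: W = 420.1 N, H = 3.118e+09 Pa, K = 6.949e-05.
The Archard volume V = K·W·L/H = 6.949e-05 · 420.1 · 9.364 / 3.118e+09 = 8.767e-11 m³.

value=8.767e-11 m^3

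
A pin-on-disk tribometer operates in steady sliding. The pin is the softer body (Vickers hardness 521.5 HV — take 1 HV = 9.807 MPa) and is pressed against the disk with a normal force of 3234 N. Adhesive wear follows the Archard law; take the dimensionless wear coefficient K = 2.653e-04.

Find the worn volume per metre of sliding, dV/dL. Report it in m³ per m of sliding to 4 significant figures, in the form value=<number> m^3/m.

value=1.678e-10 m^3/m

Intermediates are displayed rounded. All arithmetic carries exact precision — a single final rounding: 4 significant figures.
Hardness H = 521.5 HV × 9.807 MPa/HV = 5114 MPa = 5.114e+09 Pa.
Expressed in SI base units: W = 3234 N, H = 5.114e+09 Pa, K = 2.653e-04.
Rate of wear dV/dL = K·W/H, so: 2.653e-04 · 3234 / 5.114e+09 = 1.678e-10 m³/m.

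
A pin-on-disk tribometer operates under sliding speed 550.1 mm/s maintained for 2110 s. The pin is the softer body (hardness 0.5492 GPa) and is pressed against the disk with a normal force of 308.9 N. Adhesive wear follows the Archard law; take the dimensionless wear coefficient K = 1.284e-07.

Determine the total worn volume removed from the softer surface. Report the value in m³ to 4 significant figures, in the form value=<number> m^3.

value=8.383e-11 m^3

Shown intermediates are rounded, and the computation runs at full precision. Rounded just once, at 4 significant digits.
Convert: Sliding speed v = 550.1 mm/s = 0.5501 m/s. Sliding distance L = v·t = 0.5501 m/s × 2110 s = 1161 m.
Convert: Hardness H = 0.5492 GPa = 5.492e+08 Pa.
In SI base units: W = 308.9 N, H = 5.492e+08 Pa, K = 1.284e-07.
By Archard's law, V = K·W·L/H = 1.284e-07 · 308.9 · 1161 / 5.492e+08 = 8.383e-11 m³.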